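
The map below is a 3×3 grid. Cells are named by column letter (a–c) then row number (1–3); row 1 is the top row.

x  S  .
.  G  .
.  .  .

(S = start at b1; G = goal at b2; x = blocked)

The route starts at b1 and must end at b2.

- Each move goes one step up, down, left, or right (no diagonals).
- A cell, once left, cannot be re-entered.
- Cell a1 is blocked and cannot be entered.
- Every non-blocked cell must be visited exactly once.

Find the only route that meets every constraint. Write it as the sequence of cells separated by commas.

Need to visit all 8 open cells exactly once, starting at b1 and ending at b2.
Route from b1: right 1 to c1, down 2 to c3, left 2 to a3, up 1 to a2, right 1 to b2 — 7 moves in all.
Check: all 8 open cells covered.

b1, c1, c2, c3, b3, a3, a2, b2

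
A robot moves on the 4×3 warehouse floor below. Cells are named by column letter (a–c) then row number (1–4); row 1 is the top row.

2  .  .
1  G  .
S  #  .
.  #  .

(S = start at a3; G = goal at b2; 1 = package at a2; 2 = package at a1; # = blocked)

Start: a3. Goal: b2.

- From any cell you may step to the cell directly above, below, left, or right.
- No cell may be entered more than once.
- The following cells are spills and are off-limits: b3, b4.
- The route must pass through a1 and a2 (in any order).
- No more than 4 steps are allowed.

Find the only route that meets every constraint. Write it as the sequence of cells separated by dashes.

a3 - a2 - a1 - b1 - b2

Any route must reach a1 and a2 and still end at b2 within 4 moves, so the order of the required stops is forced.
Route from a3: 2× up (reaching a1), right to b1, down to b2 — 4 moves in all.
Check: all required cells visited; 4 ≤ 4 moves.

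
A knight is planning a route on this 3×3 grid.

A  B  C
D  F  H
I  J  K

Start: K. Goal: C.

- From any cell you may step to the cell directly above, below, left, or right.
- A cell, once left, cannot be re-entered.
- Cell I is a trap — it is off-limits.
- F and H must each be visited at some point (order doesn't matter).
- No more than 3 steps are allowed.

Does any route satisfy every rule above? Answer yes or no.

no

Even ignoring the no-revisit rule, getting from K to C, taking the cheapest ordering K → H → F → C needs at least 1 + 1 + 2 = 4 moves (Manhattan distance per leg), which exceeds the 3-move limit.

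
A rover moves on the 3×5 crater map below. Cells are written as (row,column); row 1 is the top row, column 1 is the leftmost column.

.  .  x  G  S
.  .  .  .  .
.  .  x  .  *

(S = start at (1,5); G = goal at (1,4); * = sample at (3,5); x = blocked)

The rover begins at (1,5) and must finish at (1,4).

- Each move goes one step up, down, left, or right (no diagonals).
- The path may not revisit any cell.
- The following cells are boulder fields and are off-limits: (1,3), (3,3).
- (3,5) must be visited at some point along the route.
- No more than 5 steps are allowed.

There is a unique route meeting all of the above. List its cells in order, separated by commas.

(1,5), (2,5), (3,5), (3,4), (2,4), (1,4)

The budget equals the shortest possible length, so every move has to be on a shortest route through the required cells.
Route from (1,5): 2× down (reaching (3,5)), left to (3,4), 2× up (reaching (1,4)) — 5 moves in all.
Check: all required cells visited; 5 ≤ 5 moves.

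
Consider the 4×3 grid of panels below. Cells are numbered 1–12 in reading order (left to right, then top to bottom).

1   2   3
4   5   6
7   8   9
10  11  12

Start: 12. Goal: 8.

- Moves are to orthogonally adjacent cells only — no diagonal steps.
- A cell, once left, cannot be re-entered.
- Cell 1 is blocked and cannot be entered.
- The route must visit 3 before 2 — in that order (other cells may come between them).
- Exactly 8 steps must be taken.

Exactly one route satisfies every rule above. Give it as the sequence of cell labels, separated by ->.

The waypoints must appear in the order 3, 2, with no cell reused.
Route from 12: 3× up (reaching 3), left to 2, down to 5, left to 4, down to 7, right to 8 — 8 moves in all.
Check: order respected (3 at step 3, 2 at step 4); 8 moves as required.

12 -> 9 -> 6 -> 3 -> 2 -> 5 -> 4 -> 7 -> 8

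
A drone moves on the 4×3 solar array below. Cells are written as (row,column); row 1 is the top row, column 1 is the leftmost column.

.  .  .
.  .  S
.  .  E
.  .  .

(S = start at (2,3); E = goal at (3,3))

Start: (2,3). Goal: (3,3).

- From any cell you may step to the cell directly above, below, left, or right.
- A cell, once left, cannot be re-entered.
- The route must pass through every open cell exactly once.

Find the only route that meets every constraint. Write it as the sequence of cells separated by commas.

(2,3), (1,3), (1,2), (1,1), (2,1), (2,2), (3,2), (3,1), (4,1), (4,2), (4,3), (3,3)

Need to visit all 12 open cells exactly once, starting at (2,3) and ending at (3,3).
Route from (2,3): up to (1,3), 2× left (reaching (1,1)), down to (2,1), right to (2,2), down to (3,2), left to (3,1), down to (4,1), 2× right (reaching (4,3)), up to (3,3) — 11 moves in all.
Check: all 12 open cells covered.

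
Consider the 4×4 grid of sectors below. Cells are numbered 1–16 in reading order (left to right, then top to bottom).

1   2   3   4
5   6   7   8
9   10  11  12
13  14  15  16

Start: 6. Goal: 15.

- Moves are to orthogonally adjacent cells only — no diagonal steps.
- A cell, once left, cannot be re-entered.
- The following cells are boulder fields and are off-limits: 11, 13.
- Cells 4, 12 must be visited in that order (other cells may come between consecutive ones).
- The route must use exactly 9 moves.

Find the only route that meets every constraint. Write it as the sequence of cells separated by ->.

The waypoints must appear in the order 4, 12, with no cell reused.
Route from 6: left 1 to 5, up 1 to 1, right 3 to 4, down 3 to 16, left 1 to 15 — 9 moves in all.
Check: order respected (4 at step 5, 12 at step 7); 9 moves as required.

6 -> 5 -> 1 -> 2 -> 3 -> 4 -> 8 -> 12 -> 16 -> 15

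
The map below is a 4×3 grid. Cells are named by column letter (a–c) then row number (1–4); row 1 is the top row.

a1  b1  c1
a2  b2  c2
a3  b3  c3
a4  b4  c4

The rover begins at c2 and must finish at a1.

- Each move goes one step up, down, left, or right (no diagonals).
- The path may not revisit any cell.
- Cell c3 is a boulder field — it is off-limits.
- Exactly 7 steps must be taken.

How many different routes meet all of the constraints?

2

Need simple routes of exactly 7 moves from c2 to a1 (Manhattan distance 3, so 2 moves are spent on a detour and 2 undoing it).
Enumerating: c2 c1 b1 b2 b3 a3 a2 a1 | c2 b2 b3 b4 a4 a3 a2 a1.
That gives 2 routes.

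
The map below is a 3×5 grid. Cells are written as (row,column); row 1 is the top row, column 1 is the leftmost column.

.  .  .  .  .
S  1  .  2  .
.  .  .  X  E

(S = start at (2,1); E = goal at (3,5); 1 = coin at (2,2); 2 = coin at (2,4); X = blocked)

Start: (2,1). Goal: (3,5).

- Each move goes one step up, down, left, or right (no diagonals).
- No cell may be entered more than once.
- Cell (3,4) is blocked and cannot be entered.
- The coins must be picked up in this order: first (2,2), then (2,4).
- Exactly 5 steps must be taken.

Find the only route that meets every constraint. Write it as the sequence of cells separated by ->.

The waypoints must appear in the order (2,2), (2,4), with no cell reused.
Route from (2,1): right 4 to (2,5), down 1 to (3,5) — 5 moves in all.
Check: order respected (1 at step 1, 2 at step 3); 5 moves as required.

(2,1) -> (2,2) -> (2,3) -> (2,4) -> (2,5) -> (3,5)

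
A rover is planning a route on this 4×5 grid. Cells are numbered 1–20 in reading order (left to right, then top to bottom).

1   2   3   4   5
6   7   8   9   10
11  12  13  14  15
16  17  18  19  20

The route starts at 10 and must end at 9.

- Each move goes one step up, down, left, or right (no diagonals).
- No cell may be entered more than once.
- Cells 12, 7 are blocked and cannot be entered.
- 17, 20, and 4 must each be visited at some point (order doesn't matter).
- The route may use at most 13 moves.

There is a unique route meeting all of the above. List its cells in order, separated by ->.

The 13-move cap with required stops at 17, 20, 4 leaves no slack for detours.
Route from 10: down 2 to 20, left 4 to 16, up 3 to 1, right 3 to 4, down 1 to 9 — 13 moves in all.
Check: all required cells visited; 13 ≤ 13 moves.

10 -> 15 -> 20 -> 19 -> 18 -> 17 -> 16 -> 11 -> 6 -> 1 -> 2 -> 3 -> 4 -> 9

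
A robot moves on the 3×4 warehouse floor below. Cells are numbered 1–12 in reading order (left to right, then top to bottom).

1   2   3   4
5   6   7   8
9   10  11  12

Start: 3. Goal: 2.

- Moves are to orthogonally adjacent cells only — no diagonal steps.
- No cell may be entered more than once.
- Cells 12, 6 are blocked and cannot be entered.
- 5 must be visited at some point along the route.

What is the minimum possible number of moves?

Any route passes through 5 somewhere between 3 and 2. Summing Manhattan distances along the two legs (3 → 5 → 2) gives a lower bound of 3 + 2 = 5 moves.
The shortest route satisfying every rule uses 7 moves: 3 → 7 → 11 → 10 → 9 → 5 → 1 → 2.
The no-revisit rule (legs can't share cells) pushes the minimum above the 5-move bound; an exhaustive check rules out every length from 5 to 6, leaving 7 as the minimum.

7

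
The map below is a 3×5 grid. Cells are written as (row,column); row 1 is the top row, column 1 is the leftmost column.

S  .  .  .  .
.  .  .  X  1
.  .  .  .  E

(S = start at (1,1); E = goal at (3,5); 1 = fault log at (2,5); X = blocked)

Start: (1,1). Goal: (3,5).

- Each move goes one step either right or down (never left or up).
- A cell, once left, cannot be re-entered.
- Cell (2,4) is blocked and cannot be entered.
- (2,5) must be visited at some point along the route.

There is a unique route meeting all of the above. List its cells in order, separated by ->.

Moves only go right or down, so the column and row indices never decrease.
Route from (1,1): right 4 to (1,5), down 2 to (3,5) — 6 moves in all.
Check: all required cells visited.

(1,1) -> (1,2) -> (1,3) -> (1,4) -> (1,5) -> (2,5) -> (3,5)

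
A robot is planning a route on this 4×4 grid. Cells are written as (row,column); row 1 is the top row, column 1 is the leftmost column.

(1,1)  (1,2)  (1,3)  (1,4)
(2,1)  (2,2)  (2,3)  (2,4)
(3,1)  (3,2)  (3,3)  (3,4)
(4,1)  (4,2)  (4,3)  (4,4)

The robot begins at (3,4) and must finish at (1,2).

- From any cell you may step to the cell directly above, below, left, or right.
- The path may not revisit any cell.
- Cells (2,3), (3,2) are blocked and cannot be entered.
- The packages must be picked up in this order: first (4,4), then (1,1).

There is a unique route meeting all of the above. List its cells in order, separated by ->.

(3,4) -> (4,4) -> (4,3) -> (4,2) -> (4,1) -> (3,1) -> (2,1) -> (1,1) -> (1,2)

The waypoints must appear in the order (4,4), (1,1), with no cell reused.
Route from (3,4): down 1 to (4,4), left 3 to (4,1), up 3 to (1,1), right 1 to (1,2) — 8 moves in all.
Check: order respected ((4,4) at step 1, (1,1) at step 7).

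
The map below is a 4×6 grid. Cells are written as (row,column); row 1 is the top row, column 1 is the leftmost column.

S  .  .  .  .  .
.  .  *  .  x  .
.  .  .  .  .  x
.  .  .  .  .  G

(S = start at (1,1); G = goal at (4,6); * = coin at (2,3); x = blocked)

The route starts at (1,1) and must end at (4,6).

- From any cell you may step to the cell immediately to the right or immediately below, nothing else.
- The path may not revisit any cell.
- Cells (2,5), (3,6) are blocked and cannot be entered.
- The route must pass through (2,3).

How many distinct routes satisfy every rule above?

15

A right/down-only route from (1,1) to (4,6) makes exactly 3 down-moves and 5 right-moves in some order.
With no other constraints that would be C(8,3) = 56 routes.
Split at (2,3) and multiply the segment counts (each segment already excludes blocked cells): (1,1)→(2,3): 3; (2,3)→(4,6): 5; product = 15.
That gives 15 routes.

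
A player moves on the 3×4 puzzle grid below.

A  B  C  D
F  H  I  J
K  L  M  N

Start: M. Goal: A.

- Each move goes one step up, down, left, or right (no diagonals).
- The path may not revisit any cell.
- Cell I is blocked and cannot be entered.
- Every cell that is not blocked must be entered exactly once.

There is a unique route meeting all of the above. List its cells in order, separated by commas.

M, N, J, D, C, B, H, L, K, F, A

Need to visit all 11 open cells exactly once, starting at M and ending at A.
Cell K has only two open neighbours (F and L), so the path must pass straight through it: one of those is the cell it's entered from and the other is where it exits.
Route from M: right to N, 2× up (reaching D), 2× left (reaching B), 2× down (reaching L), left to K, 2× up (reaching A) — 10 moves in all.
Check: all 11 open cells covered.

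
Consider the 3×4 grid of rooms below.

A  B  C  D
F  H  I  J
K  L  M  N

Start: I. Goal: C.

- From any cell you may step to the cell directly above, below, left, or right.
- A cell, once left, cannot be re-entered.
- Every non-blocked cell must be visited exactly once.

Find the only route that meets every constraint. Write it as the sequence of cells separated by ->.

I -> H -> B -> A -> F -> K -> L -> M -> N -> J -> D -> C

Need to visit all 12 open cells exactly once, starting at I and ending at C.
Route from I: left to H, up to B, left to A, 2× down (reaching K), 3× right (reaching N), 2× up (reaching D), left to C — 11 moves in all.
Check: all 12 open cells covered.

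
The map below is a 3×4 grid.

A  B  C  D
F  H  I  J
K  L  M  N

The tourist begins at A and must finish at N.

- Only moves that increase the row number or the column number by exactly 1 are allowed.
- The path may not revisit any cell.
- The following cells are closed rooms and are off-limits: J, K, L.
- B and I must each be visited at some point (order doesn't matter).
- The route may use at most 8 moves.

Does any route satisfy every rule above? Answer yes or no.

One route that works: A → B → H → I → M → N.

yes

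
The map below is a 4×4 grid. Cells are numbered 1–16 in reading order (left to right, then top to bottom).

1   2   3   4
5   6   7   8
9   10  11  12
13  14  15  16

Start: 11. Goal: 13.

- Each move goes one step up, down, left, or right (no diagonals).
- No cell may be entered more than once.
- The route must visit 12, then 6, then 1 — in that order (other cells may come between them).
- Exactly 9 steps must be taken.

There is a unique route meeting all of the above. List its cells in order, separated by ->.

11 -> 12 -> 8 -> 7 -> 6 -> 2 -> 1 -> 5 -> 9 -> 13

The waypoints must appear in the order 12, 6, 1, with no cell reused.
Route from 11: right to 12, up to 8, 2× left (reaching 6), up to 2, left to 1, 3× down (reaching 13) — 9 moves in all.
Check: order respected (12 at step 1, 6 at step 4, 1 at step 6); 9 moves as required.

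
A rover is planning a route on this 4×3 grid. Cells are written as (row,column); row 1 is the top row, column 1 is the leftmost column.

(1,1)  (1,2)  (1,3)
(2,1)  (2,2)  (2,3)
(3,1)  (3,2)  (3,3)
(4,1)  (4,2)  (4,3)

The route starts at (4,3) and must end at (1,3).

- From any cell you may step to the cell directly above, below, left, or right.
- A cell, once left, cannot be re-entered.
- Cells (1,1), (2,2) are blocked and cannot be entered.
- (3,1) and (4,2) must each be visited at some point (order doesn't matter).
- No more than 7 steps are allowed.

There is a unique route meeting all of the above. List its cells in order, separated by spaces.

Any route must reach (3,1) and (4,2) and still end at (1,3) within 7 moves, so the order of the required stops is forced.
Route from (4,3): 2× left (reaching (4,1)), up to (3,1), 2× right (reaching (3,3)), 2× up (reaching (1,3)) — 7 moves in all.
Check: all required cells visited; 7 ≤ 7 moves.

(4,3) (4,2) (4,1) (3,1) (3,2) (3,3) (2,3) (1,3)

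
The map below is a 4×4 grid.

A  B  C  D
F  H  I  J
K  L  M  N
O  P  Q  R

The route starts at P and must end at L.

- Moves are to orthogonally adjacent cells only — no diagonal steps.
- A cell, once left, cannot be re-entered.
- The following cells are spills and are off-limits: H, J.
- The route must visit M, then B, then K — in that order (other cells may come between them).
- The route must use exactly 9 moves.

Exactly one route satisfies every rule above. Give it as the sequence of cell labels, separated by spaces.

The waypoints must appear in the order M, B, K, with no cell reused.
Route from P: right to Q, 3× up (reaching C), 2× left (reaching A), 2× down (reaching K), right to L — 9 moves in all.
Check: order respected (M at step 2, B at step 5, K at step 8); 9 moves as required.

P Q M I C B A F K L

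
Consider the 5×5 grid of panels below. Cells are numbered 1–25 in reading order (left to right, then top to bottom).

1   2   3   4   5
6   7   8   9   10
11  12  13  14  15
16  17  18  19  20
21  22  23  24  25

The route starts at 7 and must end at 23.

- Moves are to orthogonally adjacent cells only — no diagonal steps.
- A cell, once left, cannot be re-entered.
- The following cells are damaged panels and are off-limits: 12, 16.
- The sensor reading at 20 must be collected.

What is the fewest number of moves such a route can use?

8

Any route passes through 20 somewhere between 7 and 23. Summing Manhattan distances along the two legs (7 → 20 → 23) gives a lower bound of 5 + 3 = 8 moves.
A route of 8 moves achieves this: 7 → 8 → 13 → 18 → 19 → 20 → 25 → 24 → 23.
Since 8 matches the lower bound, it is optimal.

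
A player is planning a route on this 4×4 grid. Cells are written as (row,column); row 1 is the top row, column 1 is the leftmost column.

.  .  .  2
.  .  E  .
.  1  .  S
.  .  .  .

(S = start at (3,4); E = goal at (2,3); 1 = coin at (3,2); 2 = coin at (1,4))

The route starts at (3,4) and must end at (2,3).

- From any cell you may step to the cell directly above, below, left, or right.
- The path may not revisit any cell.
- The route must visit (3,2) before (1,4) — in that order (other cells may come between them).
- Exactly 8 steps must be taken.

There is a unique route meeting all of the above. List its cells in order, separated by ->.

The waypoints must appear in the order (3,2), (1,4), with no cell reused.
Route from (3,4): left 2 to (3,2), up 2 to (1,2), right 2 to (1,4), down 1 to (2,4), left 1 to (2,3) — 8 moves in all.
Check: order respected (1 at step 2, 2 at step 6); 8 moves as required.

(3,4) -> (3,3) -> (3,2) -> (2,2) -> (1,2) -> (1,3) -> (1,4) -> (2,4) -> (2,3)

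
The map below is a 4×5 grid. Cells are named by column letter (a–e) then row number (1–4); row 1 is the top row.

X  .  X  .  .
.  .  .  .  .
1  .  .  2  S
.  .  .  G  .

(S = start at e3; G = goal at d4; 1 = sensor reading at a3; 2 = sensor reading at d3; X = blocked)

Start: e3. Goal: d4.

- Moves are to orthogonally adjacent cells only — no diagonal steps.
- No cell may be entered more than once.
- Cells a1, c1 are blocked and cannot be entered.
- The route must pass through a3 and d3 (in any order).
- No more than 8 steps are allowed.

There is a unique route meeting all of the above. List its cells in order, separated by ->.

e3 -> d3 -> c3 -> b3 -> a3 -> a4 -> b4 -> c4 -> d4

The budget equals the shortest possible length, so every move has to be on a shortest route through the required cells.
Route from e3: 4× left (reaching a3), down to a4, 3× right (reaching d4) — 8 moves in all.
Check: all required cells visited; 8 ≤ 8 moves.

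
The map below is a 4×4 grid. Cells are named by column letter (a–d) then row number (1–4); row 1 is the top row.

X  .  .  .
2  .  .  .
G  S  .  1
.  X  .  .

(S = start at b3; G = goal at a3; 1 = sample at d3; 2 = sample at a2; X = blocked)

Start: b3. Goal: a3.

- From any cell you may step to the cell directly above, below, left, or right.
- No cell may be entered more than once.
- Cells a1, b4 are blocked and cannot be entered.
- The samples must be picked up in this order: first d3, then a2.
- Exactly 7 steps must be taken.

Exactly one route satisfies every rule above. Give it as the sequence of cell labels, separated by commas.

The waypoints must appear in the order d3, a2, with no cell reused.
Route from b3: 2× right (reaching d3), up to d2, 3× left (reaching a2), down to a3 — 7 moves in all.
Check: order respected (1 at step 2, 2 at step 6); 7 moves as required.

b3, c3, d3, d2, c2, b2, a2, a3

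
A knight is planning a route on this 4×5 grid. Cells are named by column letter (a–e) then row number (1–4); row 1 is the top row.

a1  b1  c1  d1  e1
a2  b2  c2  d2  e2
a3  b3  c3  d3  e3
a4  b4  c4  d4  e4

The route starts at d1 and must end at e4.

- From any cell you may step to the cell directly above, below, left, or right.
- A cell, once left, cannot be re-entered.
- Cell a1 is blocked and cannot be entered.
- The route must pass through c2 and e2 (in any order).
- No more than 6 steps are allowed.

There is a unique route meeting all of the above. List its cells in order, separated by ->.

Any route must reach c2 and e2 and still end at e4 within 6 moves, so the order of the required stops is forced.
Route from d1: left 1 to c1, down 1 to c2, right 2 to e2, down 2 to e4 — 6 moves in all.
Check: all required cells visited; 6 ≤ 6 moves.

d1 -> c1 -> c2 -> d2 -> e2 -> e3 -> e4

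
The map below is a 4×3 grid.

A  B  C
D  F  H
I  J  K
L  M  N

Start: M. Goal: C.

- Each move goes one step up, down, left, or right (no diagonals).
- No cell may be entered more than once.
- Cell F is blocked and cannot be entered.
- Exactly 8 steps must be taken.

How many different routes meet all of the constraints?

1

Need simple routes of exactly 8 moves from M to C (Manhattan distance 4, so 2 moves are spent on a detour and 2 undoing it).
Enumerating: M N K J I D A B C.
That gives 1 route.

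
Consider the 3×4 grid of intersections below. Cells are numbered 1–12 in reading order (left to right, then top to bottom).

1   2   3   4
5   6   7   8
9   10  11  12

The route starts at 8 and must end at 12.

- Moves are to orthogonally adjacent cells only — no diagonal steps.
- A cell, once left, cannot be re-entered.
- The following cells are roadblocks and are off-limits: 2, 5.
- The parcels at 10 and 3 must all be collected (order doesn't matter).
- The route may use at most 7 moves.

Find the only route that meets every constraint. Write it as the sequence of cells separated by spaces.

Any route must reach 10 and 3 and still end at 12 within 7 moves, so the order of the required stops is forced.
Route from 8: up 1 to 4, left 1 to 3, down 1 to 7, left 1 to 6, down 1 to 10, right 2 to 12 — 7 moves in all.
Check: all required cells visited; 7 ≤ 7 moves.

8 4 3 7 6 10 11 12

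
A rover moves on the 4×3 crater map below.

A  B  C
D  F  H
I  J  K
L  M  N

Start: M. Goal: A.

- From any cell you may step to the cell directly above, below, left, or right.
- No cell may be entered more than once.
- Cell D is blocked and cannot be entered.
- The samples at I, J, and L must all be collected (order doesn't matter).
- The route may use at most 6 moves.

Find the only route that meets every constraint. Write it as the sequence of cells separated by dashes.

M - L - I - J - F - B - A

Any route must reach I, J, and L and still end at A within 6 moves, so the order of the required stops is forced.
Route from M: left 1 to L, up 1 to I, right 1 to J, up 2 to B, left 1 to A — 6 moves in all.
Check: all required cells visited; 6 ≤ 6 moves.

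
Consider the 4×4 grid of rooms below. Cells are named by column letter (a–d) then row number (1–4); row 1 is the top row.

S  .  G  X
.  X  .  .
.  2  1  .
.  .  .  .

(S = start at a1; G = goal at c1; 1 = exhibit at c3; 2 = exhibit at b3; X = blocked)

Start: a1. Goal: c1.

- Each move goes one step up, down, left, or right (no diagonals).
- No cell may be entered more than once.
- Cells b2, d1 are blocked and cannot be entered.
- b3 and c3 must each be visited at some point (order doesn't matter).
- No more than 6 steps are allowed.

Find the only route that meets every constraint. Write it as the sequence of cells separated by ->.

The budget equals the shortest possible length, so every move has to be on a shortest route through the required cells.
Route from a1: 2× down (reaching a3), 2× right (reaching c3), 2× up (reaching c1) — 6 moves in all.
Check: all required cells visited; 6 ≤ 6 moves.

a1 -> a2 -> a3 -> b3 -> c3 -> c2 -> c1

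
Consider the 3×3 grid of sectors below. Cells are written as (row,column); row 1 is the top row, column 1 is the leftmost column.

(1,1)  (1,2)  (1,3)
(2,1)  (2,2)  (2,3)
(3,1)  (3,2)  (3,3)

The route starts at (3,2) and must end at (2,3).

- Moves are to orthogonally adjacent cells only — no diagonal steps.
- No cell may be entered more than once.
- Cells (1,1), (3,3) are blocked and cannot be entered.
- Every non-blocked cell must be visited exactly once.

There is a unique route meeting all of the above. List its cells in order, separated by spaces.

(3,2) (3,1) (2,1) (2,2) (1,2) (1,3) (2,3)

Need to visit all 7 open cells exactly once, starting at (3,2) and ending at (2,3).
Cell (3,1) has only two open neighbours ((2,1) and (3,2)), so the path must pass straight through it: one of those is the cell it's entered from and the other is where it exits.
Route from (3,2): left to (3,1), up to (2,1), right to (2,2), up to (1,2), right to (1,3), down to (2,3) — 6 moves in all.
Check: all 7 open cells covered.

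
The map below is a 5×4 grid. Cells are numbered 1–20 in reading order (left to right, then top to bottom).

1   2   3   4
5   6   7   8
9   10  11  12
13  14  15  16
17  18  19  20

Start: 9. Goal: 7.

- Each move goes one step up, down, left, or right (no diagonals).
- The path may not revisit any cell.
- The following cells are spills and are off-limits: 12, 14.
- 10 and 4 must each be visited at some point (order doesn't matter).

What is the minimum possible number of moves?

Any route passes through 10 and 4 in some order between 9 and 7. Summing Manhattan distances along each leg and taking the cheapest ordering (9 → 10 → 4 → 7) gives a lower bound of 1 + 4 + 2 = 7 moves.
A route of 7 moves achieves this: 9 → 10 → 6 → 2 → 3 → 4 → 8 → 7.
Since 7 matches the lower bound, it is optimal.

7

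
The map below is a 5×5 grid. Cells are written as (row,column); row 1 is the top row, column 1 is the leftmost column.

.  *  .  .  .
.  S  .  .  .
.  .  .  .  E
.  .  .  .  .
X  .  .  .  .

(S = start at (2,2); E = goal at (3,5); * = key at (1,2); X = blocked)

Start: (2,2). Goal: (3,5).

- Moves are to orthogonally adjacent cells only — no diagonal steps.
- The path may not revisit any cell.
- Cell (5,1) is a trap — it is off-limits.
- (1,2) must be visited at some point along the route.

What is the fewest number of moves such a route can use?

6

Any route passes through (1,2) somewhere between (2,2) and (3,5). Summing Manhattan distances along the two legs ((2,2) → (1,2) → (3,5)) gives a lower bound of 1 + 5 = 6 moves.
A route of 6 moves achieves this: (2,2) → (1,2) → (1,3) → (2,3) → (3,3) → (3,4) → (3,5).
Since 6 matches the lower bound, it is optimal.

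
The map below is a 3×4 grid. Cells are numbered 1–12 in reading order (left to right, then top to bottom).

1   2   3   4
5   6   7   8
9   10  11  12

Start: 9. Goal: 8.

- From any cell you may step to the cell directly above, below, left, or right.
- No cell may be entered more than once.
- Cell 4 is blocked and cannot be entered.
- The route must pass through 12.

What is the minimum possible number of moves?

4

Any route passes through 12 somewhere between 9 and 8. Summing Manhattan distances along the two legs (9 → 12 → 8) gives a lower bound of 3 + 1 = 4 moves.
A route of 4 moves achieves this: 9 → 10 → 11 → 12 → 8.
Since 4 matches the lower bound, it is optimal.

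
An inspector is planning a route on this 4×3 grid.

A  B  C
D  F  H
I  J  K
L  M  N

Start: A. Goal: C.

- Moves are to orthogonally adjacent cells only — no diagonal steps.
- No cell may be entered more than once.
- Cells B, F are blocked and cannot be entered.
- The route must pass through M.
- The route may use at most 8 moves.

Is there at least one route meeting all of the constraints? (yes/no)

yes

One route that works: A → D → I → L → M → J → K → H → C.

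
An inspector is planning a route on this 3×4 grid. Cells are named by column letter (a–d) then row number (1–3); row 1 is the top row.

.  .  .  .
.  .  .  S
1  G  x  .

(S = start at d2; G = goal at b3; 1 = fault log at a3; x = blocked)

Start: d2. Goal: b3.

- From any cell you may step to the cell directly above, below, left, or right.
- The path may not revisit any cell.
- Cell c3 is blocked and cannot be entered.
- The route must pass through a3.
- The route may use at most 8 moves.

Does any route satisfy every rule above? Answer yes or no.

yes

One route that works: d2 → c2 → b2 → a2 → a3 → b3.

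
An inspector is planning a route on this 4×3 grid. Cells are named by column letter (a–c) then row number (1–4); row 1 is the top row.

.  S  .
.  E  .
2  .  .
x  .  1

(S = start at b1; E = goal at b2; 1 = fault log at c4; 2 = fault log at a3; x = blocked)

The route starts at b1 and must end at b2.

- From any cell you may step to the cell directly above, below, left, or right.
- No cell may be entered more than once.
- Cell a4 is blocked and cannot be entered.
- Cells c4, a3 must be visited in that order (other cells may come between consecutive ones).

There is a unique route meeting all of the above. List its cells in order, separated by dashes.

The waypoints must appear in the order c4, a3, with no cell reused.
Route from b1: right to c1, 3× down (reaching c4), left to b4, up to b3, left to a3, up to a2, right to b2 — 9 moves in all.
Check: order respected (1 at step 4, 2 at step 7).

b1 - c1 - c2 - c3 - c4 - b4 - b3 - a3 - a2 - b2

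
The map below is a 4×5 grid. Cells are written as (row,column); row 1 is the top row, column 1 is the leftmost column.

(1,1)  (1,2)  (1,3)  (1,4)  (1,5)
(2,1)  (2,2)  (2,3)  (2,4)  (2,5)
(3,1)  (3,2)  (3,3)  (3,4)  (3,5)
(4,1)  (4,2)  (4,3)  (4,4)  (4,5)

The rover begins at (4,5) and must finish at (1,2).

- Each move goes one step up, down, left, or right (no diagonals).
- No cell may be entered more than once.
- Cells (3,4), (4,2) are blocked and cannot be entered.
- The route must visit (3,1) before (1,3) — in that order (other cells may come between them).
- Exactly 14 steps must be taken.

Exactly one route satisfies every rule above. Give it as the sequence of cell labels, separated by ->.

The waypoints must appear in the order (3,1), (1,3), with no cell reused.
Route from (4,5): 2× left (reaching (4,3)), up to (3,3), 2× left (reaching (3,1)), up to (2,1), 4× right (reaching (2,5)), up to (1,5), 3× left (reaching (1,2)) — 14 moves in all.
Check: order respected ((3,1) at step 5, (1,3) at step 13); 14 moves as required.

(4,5) -> (4,4) -> (4,3) -> (3,3) -> (3,2) -> (3,1) -> (2,1) -> (2,2) -> (2,3) -> (2,4) -> (2,5) -> (1,5) -> (1,4) -> (1,3) -> (1,2)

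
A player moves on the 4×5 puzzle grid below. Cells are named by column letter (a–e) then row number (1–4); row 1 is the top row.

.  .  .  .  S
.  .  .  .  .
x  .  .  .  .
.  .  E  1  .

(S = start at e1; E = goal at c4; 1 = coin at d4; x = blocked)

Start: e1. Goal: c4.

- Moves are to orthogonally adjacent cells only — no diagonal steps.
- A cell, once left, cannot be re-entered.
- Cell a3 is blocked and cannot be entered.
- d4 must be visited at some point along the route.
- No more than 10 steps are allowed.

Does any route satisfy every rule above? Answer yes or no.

yes

One route that works: e1 → e2 → e3 → e4 → d4 → c4.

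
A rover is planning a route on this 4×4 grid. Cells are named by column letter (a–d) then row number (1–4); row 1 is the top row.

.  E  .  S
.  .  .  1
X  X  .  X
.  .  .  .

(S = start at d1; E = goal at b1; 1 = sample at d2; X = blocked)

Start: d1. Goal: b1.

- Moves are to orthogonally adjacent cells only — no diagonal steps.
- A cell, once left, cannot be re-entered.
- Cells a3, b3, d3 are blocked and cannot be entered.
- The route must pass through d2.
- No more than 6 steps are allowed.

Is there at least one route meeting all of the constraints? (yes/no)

One route that works: d1 → d2 → c2 → c1 → b1.

yes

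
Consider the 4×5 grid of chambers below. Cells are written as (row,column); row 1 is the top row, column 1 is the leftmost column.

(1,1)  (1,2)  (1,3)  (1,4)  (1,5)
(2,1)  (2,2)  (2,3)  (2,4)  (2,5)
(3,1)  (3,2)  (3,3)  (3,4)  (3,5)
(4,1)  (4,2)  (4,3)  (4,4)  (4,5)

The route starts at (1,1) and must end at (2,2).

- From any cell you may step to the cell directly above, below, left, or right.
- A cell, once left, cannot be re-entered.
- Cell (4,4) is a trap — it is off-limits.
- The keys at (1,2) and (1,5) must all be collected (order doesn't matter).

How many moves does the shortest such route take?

8

Any route passes through (1,2) and (1,5) in some order between (1,1) and (2,2). Summing Manhattan distances along each leg and taking the cheapest ordering ((1,1) → (1,5) → (1,2) → (2,2)) gives a lower bound of 4 + 3 + 1 = 8 moves.
A route of 8 moves achieves this: (1,1) → (1,2) → (1,3) → (1,4) → (1,5) → (2,5) → (2,4) → (2,3) → (2,2).
Since 8 matches the lower bound, it is optimal.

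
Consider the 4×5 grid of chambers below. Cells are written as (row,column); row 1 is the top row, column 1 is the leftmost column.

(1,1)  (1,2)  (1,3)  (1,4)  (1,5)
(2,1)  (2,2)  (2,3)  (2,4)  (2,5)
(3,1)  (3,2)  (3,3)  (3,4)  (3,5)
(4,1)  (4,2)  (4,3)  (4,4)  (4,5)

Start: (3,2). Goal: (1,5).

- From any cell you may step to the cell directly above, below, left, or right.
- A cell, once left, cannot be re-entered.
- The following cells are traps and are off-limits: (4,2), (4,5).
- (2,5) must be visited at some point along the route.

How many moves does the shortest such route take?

5

Any route passes through (2,5) somewhere between (3,2) and (1,5). Summing Manhattan distances along the two legs ((3,2) → (2,5) → (1,5)) gives a lower bound of 4 + 1 = 5 moves.
A route of 5 moves achieves this: (3,2) → (2,2) → (2,3) → (2,4) → (2,5) → (1,5).
Since 5 matches the lower bound, it is optimal.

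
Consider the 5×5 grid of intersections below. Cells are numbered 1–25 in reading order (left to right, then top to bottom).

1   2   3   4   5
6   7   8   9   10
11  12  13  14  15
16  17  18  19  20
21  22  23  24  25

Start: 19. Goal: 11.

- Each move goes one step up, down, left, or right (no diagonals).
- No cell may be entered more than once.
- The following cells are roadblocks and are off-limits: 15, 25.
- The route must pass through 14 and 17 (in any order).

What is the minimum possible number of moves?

6

Any route passes through 14 and 17 in some order between 19 and 11. Summing Manhattan distances along each leg and taking the cheapest ordering (19 → 14 → 17 → 11) gives a lower bound of 1 + 3 + 2 = 6 moves.
A route of 6 moves achieves this: 19 → 14 → 13 → 18 → 17 → 12 → 11.
Since 6 matches the lower bound, it is optimal.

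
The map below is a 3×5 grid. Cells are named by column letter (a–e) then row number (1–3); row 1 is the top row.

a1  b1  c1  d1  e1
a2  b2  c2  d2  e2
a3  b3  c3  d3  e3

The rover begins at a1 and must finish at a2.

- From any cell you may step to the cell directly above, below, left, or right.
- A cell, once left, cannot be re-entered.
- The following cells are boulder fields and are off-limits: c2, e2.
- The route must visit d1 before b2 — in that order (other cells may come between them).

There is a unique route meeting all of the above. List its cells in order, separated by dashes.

The waypoints must appear in the order d1, b2, with no cell reused.
Route from a1: right 3 to d1, down 2 to d3, left 2 to b3, up 1 to b2, left 1 to a2 — 9 moves in all.
Check: order respected (d1 at step 3, b2 at step 8).

a1 - b1 - c1 - d1 - d2 - d3 - c3 - b3 - b2 - a2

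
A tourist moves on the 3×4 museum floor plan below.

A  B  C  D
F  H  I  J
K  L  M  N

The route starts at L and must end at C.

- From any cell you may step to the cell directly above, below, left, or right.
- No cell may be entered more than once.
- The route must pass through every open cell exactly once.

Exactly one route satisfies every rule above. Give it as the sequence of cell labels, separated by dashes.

Need to visit all 12 open cells exactly once, starting at L and ending at C.
Route from L: left to K, 2× up (reaching A), right to B, down to H, right to I, down to M, right to N, 2× up (reaching D), left to C — 11 moves in all.
Check: all 12 open cells covered.

L - K - F - A - B - H - I - M - N - J - D - C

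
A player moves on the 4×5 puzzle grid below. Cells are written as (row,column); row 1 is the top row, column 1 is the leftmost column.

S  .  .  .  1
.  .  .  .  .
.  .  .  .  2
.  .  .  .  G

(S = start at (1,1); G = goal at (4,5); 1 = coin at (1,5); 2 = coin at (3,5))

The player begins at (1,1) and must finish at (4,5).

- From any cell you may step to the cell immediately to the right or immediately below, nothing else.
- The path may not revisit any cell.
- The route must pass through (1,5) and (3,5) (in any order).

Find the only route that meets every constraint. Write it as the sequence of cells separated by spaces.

(1,1) (1,2) (1,3) (1,4) (1,5) (2,5) (3,5) (4,5)

Moves only go right or down, so the column and row indices never decrease.
Route from (1,1): right 4 to (1,5), down 3 to (4,5) — 7 moves in all.
Check: all required cells visited.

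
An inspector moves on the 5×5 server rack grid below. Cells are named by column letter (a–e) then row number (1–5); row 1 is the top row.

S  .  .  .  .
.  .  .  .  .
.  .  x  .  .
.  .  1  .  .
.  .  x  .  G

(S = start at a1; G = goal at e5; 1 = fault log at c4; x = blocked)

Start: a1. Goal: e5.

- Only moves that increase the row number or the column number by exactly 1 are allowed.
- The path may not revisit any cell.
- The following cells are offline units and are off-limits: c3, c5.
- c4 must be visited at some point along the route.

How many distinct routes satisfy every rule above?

A right/down-only route from a1 to e5 makes exactly 4 down-moves and 4 right-moves in some order.
With no other constraints that would be C(8,4) = 70 routes.
Split at c4 and multiply the segment counts (each segment already excludes blocked cells): a1→c4: 4; c4→e5: 2; product = 8.
That gives 8 routes.

8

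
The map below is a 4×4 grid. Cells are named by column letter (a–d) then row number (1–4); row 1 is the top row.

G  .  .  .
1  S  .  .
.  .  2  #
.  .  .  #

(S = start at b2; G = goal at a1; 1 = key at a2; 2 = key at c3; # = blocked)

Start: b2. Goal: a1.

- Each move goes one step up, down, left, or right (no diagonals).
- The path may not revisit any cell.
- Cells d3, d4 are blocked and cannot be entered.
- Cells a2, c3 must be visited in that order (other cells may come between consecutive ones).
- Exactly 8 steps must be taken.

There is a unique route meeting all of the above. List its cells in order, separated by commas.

The waypoints must appear in the order a2, c3, with no cell reused.
Route from b2: left 1 to a2, down 1 to a3, right 2 to c3, up 2 to c1, left 2 to a1 — 8 moves in all.
Check: order respected (1 at step 1, 2 at step 4); 8 moves as required.

b2, a2, a3, b3, c3, c2, c1, b1, a1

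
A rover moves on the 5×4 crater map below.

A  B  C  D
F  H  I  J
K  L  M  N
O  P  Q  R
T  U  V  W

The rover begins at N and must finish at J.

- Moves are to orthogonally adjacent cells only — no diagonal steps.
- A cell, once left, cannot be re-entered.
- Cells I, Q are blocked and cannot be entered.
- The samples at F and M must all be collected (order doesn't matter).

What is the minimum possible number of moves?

Any route passes through F and M in some order between N and J. Summing Manhattan distances along each leg and taking the cheapest ordering (N → M → F → J) gives a lower bound of 1 + 3 + 3 = 7 moves.
That bound ignores the blocked cells. Measuring each leg by the fewest moves that actually steer around them (N→M: 1; M→F: 3; F→J: 5) raises the lower bound to 9.
A route of 9 moves exists: N → M → L → H → F → A → B → C → D → J.
Since 9 matches that lower bound, it is optimal.

9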